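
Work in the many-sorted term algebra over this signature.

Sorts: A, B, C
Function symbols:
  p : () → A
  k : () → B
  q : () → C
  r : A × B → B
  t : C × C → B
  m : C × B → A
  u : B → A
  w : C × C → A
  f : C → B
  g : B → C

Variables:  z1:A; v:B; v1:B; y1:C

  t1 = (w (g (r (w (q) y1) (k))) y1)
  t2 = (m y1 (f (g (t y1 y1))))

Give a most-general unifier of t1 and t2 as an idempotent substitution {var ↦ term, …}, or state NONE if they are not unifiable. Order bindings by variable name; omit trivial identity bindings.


head clash or occurs-check failure — not unifiable

NONE (not unifiable)


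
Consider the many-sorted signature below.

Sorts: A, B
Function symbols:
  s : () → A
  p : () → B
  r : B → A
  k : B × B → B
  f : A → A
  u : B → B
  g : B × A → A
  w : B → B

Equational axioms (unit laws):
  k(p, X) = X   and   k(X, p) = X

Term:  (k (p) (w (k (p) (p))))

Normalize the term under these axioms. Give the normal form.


1. (k (p) (w (k (p) (p))))  →  (w (k (p) (p)))
2. (w (k (p) (p)))  →  (w (p))

normal form = (w (p))


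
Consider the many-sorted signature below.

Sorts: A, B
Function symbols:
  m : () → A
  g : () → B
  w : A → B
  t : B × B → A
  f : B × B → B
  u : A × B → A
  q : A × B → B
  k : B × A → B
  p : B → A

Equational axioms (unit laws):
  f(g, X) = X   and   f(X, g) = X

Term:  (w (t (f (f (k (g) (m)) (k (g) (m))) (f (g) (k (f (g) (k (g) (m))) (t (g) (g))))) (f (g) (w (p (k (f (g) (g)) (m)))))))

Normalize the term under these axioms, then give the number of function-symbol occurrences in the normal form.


size = 22

1. (w (t (f (f (k (g) (m)) (k (g) (m))) (f (g) (k (f (g) (k (g) (m))) (t (g) (g))))) (f (g) (w (p (k (f (g) (g)) (m)))))))  →  (w (t (f (f (k (g) (m)) (k (g) (m))) (k (f (g) (k (g) (m))) (t (g) (g)))) (f (g) (w (p (k (f (g) (g)) (m)))))))
2. (w (t (f (f (k (g) (m)) (k (g) (m))) (k (f (g) (k (g) (m))) (t (g) (g)))) (f (g) (w (p (k (f (g) (g)) (m)))))))  →  (w (t (f (f (k (g) (m)) (k (g) (m))) (k (k (g) (m)) (t (g) (g)))) (f (g) (w (p (k (f (g) (g)) (m)))))))
3. (w (t (f (f (k (g) (m)) (k (g) (m))) (k (k (g) (m)) (t (g) (g)))) (f (g) (w (p (k (f (g) (g)) (m)))))))  →  (w (t (f (f (k (g) (m)) (k (g) (m))) (k (k (g) (m)) (t (g) (g)))) (w (p (k (f (g) (g)) (m))))))
4. (w (t (f (f (k (g) (m)) (k (g) (m))) (k (k (g) (m)) (t (g) (g)))) (w (p (k (f (g) (g)) (m))))))  →  (w (t (f (f (k (g) (m)) (k (g) (m))) (k (k (g) (m)) (t (g) (g)))) (w (p (k (g) (m))))))
normal form: (w (t (f (f (k (g) (m)) (k (g) (m))) (k (k (g) (m)) (t (g) (g)))) (w (p (k (g) (m))))))


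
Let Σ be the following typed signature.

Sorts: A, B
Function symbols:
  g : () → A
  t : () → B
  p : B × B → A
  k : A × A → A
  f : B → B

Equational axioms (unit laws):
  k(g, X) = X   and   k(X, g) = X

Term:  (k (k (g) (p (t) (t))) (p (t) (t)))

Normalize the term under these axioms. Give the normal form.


1. (k (k (g) (p (t) (t))) (p (t) (t)))  →  (k (p (t) (t)) (p (t) (t)))

normal form = (k (p (t) (t)) (p (t) (t)))


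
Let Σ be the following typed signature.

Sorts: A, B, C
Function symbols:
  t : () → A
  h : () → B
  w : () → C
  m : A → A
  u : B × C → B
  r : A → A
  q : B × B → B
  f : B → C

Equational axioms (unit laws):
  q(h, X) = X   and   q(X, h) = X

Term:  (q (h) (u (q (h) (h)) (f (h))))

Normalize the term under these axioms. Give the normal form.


normal form = (u (h) (f (h)))

1. (q (h) (u (q (h) (h)) (f (h))))  →  (u (q (h) (h)) (f (h)))
2. (u (q (h) (h)) (f (h)))  →  (u (h) (f (h)))


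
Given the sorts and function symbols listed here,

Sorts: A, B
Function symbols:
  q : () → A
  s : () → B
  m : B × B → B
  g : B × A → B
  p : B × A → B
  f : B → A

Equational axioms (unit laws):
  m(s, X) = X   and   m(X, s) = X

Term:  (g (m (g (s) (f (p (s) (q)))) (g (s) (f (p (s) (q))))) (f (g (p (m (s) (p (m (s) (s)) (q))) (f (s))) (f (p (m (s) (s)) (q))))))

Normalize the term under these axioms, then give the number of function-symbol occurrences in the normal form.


size = 26

1. (g (m (g (s) (f (p (s) (q)))) (g (s) (f (p (s) (q))))) (f (g (p (m (s) (p (m (s) (s)) (q))) (f (s))) (f (p (m (s) (s)) (q))))))  →  (g (m (g (s) (f (p (s) (q)))) (g (s) (f (p (s) (q))))) (f (g (p (p (m (s) (s)) (q)) (f (s))) (f (p (m (s) (s)) (q))))))
2. (g (m (g (s) (f (p (s) (q)))) (g (s) (f (p (s) (q))))) (f (g (p (p (m (s) (s)) (q)) (f (s))) (f (p (m (s) (s)) (q))))))  →  (g (m (g (s) (f (p (s) (q)))) (g (s) (f (p (s) (q))))) (f (g (p (p (s) (q)) (f (s))) (f (p (m (s) (s)) (q))))))
3. (g (m (g (s) (f (p (s) (q)))) (g (s) (f (p (s) (q))))) (f (g (p (p (s) (q)) (f (s))) (f (p (m (s) (s)) (q))))))  →  (g (m (g (s) (f (p (s) (q)))) (g (s) (f (p (s) (q))))) (f (g (p (p (s) (q)) (f (s))) (f (p (s) (q))))))
normal form: (g (m (g (s) (f (p (s) (q)))) (g (s) (f (p (s) (q))))) (f (g (p (p (s) (q)) (f (s))) (f (p (s) (q))))))


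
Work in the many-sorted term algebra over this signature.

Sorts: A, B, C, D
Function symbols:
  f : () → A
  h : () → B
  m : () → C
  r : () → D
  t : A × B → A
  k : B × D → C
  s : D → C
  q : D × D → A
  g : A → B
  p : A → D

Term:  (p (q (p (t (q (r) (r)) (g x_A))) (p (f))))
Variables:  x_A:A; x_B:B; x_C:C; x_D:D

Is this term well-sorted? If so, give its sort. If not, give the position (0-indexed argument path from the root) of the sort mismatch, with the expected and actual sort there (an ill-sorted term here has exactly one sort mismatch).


          (r) : D
          (r) : D
        (q (r) (r)) : A
          x_A : A
        (g x_A) : B
      (t (q (r) (r)) (g x_A)) : A
    (p (t (q (r) (r)) (g x_A))) : D
      (f) : A
    (p (f)) : D
  (q (p (t (q (r) (r)) (g x_A))) (p (f))) : A
(p (q (p (t (q (r) (r)) (g x_A))) (p (f)))) : D

well-sorted; sort = D


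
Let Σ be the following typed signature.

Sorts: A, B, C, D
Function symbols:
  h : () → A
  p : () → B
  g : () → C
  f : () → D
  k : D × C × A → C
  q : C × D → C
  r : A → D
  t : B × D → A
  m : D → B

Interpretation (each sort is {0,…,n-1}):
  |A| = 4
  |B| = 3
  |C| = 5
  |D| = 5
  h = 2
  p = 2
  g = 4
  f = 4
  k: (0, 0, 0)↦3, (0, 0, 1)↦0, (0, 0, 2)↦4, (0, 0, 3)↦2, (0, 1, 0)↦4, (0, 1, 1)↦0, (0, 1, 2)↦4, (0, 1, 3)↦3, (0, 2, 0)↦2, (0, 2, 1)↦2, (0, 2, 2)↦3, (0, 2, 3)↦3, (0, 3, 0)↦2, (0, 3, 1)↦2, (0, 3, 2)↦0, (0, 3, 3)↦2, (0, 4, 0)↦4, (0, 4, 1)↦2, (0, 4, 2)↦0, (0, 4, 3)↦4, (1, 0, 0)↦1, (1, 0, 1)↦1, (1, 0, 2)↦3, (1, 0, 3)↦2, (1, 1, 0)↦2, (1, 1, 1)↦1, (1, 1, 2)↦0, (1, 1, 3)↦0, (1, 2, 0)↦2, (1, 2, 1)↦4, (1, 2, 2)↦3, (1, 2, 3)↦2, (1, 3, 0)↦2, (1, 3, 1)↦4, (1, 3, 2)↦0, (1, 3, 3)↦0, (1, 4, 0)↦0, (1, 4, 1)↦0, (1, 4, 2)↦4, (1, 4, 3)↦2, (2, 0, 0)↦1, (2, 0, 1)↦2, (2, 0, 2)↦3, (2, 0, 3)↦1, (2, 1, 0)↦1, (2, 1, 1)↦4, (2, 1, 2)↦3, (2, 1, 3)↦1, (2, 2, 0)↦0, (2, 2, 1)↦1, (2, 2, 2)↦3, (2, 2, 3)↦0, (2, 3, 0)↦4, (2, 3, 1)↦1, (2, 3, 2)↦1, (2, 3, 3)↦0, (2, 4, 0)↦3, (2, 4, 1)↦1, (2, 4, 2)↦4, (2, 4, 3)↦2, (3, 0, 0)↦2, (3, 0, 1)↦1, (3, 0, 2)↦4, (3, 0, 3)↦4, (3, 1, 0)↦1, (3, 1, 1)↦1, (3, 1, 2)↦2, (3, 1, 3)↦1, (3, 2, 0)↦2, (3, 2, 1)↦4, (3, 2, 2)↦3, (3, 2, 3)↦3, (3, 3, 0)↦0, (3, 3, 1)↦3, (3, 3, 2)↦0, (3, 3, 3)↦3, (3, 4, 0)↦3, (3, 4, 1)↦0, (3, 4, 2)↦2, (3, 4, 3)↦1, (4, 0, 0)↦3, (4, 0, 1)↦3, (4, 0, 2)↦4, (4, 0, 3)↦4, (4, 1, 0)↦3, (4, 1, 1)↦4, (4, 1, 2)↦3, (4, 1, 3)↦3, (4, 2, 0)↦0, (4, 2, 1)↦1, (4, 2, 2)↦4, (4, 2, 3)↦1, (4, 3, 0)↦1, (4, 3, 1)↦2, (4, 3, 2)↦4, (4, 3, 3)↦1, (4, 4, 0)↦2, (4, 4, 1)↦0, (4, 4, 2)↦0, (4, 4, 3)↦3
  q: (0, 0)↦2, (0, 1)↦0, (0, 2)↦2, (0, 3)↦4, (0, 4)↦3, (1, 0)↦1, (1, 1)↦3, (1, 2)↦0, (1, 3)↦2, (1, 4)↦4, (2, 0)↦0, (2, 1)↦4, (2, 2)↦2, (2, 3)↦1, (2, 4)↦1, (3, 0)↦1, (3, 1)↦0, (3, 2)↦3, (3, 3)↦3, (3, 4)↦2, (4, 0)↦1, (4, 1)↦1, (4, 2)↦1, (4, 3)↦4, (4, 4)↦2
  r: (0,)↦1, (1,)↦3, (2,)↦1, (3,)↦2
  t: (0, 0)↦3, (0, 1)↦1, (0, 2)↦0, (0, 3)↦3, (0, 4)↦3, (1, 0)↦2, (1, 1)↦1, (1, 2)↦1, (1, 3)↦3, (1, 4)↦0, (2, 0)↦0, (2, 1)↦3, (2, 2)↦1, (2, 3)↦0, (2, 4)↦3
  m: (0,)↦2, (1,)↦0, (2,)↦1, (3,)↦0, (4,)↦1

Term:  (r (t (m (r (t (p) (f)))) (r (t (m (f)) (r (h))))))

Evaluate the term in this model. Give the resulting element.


  p = 2
  f = 4
  (t (p) (f)) = t(2, 4) = 3
  (r (t (p) (f))) = r(3,) = 2
  (m (r (t (p) (f)))) = m(2,) = 1
  f = 4
  (m (f)) = m(4,) = 1
  h = 2
  (r (h)) = r(2,) = 1
  (t (m (f)) (r (h))) = t(1, 1) = 1
  (r (t (m (f)) (r (h)))) = r(1,) = 3
  (t (m (r (t (p) (f)))) (r (t (m (f)) (r (h))))) = t(1, 3) = 3
  (r (t (m (r (t (p) (f)))) (r (t (m (f)) (r (h)))))) = r(3,) = 2

value = 2


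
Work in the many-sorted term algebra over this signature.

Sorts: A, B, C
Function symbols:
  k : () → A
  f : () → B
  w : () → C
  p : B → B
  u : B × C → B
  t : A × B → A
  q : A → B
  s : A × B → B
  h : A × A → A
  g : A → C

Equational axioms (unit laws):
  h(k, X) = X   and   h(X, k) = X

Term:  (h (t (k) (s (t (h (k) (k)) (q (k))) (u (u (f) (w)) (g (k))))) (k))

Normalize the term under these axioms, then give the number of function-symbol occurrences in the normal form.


size = 13

1. (h (t (k) (s (t (h (k) (k)) (q (k))) (u (u (f) (w)) (g (k))))) (k))  →  (t (k) (s (t (h (k) (k)) (q (k))) (u (u (f) (w)) (g (k)))))
2. (t (k) (s (t (h (k) (k)) (q (k))) (u (u (f) (w)) (g (k)))))  →  (t (k) (s (t (k) (q (k))) (u (u (f) (w)) (g (k)))))
normal form: (t (k) (s (t (k) (q (k))) (u (u (f) (w)) (g (k)))))


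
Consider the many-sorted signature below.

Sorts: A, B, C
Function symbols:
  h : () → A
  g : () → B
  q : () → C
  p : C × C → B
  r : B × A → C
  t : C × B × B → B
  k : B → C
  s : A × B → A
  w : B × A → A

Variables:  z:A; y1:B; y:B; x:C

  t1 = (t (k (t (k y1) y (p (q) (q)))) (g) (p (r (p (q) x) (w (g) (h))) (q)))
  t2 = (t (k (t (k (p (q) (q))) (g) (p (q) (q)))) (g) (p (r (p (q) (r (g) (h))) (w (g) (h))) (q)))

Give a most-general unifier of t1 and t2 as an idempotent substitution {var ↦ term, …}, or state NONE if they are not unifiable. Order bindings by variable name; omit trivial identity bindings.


{x ↦ (r (g) (h)), y ↦ (g), y1 ↦ (p (q) (q))}


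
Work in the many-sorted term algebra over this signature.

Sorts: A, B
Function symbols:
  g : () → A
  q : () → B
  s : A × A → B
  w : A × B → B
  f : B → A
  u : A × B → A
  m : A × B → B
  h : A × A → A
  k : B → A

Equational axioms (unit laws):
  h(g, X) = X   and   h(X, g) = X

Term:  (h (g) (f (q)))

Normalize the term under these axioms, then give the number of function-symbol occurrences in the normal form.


size = 2

1. (h (g) (f (q)))  →  (f (q))
normal form: (f (q))


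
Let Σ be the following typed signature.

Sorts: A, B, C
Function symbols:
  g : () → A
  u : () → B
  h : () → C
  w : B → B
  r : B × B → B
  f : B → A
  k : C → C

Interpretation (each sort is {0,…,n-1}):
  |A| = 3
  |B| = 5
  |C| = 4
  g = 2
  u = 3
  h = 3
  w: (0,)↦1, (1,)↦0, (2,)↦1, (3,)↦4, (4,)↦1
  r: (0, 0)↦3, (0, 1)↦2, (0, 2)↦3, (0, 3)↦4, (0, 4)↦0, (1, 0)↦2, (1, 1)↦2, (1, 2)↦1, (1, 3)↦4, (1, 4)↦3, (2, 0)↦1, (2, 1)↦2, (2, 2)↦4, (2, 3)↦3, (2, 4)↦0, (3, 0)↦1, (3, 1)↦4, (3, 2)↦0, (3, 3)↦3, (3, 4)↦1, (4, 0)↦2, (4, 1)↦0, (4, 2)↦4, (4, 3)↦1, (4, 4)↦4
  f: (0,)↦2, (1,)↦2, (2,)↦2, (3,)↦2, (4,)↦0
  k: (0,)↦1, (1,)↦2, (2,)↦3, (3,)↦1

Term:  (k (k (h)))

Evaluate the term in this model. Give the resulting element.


  h = 3
  (k (h)) = k(3,) = 1
  (k (k (h))) = k(1,) = 2

value = 2


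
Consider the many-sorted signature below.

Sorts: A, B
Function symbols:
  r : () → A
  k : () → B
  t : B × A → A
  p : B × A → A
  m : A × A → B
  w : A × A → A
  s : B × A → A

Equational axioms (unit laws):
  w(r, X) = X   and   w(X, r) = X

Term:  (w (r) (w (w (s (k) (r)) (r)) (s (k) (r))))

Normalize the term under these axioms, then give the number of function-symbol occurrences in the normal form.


size = 7

1. (w (r) (w (w (s (k) (r)) (r)) (s (k) (r))))  →  (w (w (s (k) (r)) (r)) (s (k) (r)))
2. (w (w (s (k) (r)) (r)) (s (k) (r)))  →  (w (s (k) (r)) (s (k) (r)))
normal form: (w (s (k) (r)) (s (k) (r)))


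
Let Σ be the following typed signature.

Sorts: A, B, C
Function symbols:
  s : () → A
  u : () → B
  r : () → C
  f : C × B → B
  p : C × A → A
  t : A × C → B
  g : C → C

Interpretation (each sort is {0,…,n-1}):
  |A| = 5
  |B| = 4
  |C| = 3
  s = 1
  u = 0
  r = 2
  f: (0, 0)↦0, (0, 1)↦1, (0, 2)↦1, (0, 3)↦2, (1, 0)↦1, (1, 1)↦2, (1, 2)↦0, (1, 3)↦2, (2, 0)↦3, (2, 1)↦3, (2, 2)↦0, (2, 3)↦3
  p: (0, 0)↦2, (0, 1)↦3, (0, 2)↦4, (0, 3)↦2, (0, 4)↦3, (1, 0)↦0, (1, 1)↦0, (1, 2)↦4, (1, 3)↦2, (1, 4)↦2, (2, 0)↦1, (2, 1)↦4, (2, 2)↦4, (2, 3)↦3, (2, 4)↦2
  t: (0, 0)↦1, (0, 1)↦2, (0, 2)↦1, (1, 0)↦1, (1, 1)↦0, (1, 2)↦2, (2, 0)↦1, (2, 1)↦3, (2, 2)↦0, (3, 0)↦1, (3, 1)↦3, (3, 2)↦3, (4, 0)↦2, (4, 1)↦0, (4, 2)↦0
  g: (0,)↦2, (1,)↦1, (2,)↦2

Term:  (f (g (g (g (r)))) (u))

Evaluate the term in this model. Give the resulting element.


value = 3

  r = 2
  (g (r)) = g(2,) = 2
  (g (g (r))) = g(2,) = 2
  (g (g (g (r)))) = g(2,) = 2
  u = 0
  (f (g (g (g (r)))) (u)) = f(2, 0) = 3


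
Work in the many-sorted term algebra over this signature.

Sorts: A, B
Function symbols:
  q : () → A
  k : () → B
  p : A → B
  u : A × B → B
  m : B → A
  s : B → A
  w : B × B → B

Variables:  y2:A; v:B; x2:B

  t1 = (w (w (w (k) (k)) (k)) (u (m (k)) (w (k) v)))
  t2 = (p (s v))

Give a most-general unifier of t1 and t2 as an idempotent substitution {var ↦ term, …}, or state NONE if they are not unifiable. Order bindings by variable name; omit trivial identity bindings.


head clash or occurs-check failure — not unifiable

NONE (not unifiable)


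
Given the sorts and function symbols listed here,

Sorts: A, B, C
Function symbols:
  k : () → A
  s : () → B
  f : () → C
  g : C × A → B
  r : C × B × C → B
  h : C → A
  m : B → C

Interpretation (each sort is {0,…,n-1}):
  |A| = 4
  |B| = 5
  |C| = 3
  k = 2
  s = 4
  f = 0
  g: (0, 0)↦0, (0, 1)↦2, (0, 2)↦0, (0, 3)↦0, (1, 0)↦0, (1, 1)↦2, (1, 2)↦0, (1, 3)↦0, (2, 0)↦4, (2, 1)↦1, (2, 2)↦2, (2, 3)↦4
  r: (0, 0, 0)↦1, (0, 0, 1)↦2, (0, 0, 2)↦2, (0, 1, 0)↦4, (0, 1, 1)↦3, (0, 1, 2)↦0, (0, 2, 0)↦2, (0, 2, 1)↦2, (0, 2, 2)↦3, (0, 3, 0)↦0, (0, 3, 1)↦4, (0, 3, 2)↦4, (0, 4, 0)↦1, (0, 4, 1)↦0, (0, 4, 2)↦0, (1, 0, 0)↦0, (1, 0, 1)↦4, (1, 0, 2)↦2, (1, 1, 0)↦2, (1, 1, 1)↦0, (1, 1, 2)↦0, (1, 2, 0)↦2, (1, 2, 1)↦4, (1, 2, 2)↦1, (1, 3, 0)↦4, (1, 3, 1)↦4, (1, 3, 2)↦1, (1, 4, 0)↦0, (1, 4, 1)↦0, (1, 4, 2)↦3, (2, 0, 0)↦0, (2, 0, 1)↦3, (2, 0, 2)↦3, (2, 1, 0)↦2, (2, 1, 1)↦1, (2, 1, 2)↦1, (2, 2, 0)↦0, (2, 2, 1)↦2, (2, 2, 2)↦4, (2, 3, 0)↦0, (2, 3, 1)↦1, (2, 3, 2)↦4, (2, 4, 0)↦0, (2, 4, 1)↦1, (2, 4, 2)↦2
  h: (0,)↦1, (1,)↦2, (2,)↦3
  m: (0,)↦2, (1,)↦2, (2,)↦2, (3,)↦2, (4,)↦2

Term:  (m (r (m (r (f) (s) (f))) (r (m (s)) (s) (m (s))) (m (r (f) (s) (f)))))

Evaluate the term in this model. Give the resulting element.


  f = 0
  s = 4
  f = 0
  (r (f) (s) (f)) = r(0, 4, 0) = 1
  (m (r (f) (s) (f))) = m(1,) = 2
  s = 4
  (m (s)) = m(4,) = 2
  s = 4
  s = 4
  (m (s)) = m(4,) = 2
  (r (m (s)) (s) (m (s))) = r(2, 4, 2) = 2
  f = 0
  s = 4
  f = 0
  (r (f) (s) (f)) = r(0, 4, 0) = 1
  (m (r (f) (s) (f))) = m(1,) = 2
  (r (m (r (f) (s) (f))) (r (m (s)) (s) (m (s))) (m (r (f) (s) (f)))) = r(2, 2, 2) = 4
  (m (r (m (r (f) (s) (f))) (r (m (s)) (s) (m (s))) (m (r (f) (s) (f))))) = m(4,) = 2

value = 2


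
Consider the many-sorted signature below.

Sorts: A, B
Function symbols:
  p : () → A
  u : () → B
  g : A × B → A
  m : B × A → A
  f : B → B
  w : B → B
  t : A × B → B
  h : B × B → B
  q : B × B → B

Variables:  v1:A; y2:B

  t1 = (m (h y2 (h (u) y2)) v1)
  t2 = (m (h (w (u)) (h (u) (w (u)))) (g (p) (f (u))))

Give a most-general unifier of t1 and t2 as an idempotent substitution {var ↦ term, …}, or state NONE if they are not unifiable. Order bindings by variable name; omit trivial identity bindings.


{v1 ↦ (g (p) (f (u))), y2 ↦ (w (u))}


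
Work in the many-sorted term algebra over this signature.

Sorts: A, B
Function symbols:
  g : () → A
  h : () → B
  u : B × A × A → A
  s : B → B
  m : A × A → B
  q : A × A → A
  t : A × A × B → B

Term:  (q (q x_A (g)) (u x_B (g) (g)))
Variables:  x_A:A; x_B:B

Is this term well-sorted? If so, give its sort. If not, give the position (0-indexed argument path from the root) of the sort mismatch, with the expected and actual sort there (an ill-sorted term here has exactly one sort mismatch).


    x_A : A
    (g) : A
  (q x_A (g)) : A
    x_B : B
    (g) : A
    (g) : A
  (u x_B (g) (g)) : A
(q (q x_A (g)) (u x_B (g) (g))) : A

well-sorted; sort = A


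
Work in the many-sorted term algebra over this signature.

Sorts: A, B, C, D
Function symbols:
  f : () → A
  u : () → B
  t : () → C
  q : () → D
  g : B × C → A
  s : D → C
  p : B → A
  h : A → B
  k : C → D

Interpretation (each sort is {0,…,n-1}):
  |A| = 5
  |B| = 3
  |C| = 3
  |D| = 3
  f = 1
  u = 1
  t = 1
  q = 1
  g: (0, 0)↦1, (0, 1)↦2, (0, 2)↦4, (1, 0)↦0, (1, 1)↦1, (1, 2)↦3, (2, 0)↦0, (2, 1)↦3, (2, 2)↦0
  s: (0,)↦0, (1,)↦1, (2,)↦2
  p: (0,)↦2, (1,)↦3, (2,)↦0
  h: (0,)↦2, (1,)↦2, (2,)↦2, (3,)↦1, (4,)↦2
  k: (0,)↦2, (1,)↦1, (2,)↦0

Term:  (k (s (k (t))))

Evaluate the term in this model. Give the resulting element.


value = 1

  t = 1
  (k (t)) = k(1,) = 1
  (s (k (t))) = s(1,) = 1
  (k (s (k (t)))) = k(1,) = 1


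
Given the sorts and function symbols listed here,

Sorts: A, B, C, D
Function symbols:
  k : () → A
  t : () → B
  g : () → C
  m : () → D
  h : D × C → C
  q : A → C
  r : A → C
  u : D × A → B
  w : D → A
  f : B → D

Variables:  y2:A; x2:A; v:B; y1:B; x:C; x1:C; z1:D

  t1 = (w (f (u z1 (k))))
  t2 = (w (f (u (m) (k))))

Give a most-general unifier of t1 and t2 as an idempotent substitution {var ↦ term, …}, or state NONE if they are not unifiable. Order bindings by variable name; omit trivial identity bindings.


{z1 ↦ (m)}


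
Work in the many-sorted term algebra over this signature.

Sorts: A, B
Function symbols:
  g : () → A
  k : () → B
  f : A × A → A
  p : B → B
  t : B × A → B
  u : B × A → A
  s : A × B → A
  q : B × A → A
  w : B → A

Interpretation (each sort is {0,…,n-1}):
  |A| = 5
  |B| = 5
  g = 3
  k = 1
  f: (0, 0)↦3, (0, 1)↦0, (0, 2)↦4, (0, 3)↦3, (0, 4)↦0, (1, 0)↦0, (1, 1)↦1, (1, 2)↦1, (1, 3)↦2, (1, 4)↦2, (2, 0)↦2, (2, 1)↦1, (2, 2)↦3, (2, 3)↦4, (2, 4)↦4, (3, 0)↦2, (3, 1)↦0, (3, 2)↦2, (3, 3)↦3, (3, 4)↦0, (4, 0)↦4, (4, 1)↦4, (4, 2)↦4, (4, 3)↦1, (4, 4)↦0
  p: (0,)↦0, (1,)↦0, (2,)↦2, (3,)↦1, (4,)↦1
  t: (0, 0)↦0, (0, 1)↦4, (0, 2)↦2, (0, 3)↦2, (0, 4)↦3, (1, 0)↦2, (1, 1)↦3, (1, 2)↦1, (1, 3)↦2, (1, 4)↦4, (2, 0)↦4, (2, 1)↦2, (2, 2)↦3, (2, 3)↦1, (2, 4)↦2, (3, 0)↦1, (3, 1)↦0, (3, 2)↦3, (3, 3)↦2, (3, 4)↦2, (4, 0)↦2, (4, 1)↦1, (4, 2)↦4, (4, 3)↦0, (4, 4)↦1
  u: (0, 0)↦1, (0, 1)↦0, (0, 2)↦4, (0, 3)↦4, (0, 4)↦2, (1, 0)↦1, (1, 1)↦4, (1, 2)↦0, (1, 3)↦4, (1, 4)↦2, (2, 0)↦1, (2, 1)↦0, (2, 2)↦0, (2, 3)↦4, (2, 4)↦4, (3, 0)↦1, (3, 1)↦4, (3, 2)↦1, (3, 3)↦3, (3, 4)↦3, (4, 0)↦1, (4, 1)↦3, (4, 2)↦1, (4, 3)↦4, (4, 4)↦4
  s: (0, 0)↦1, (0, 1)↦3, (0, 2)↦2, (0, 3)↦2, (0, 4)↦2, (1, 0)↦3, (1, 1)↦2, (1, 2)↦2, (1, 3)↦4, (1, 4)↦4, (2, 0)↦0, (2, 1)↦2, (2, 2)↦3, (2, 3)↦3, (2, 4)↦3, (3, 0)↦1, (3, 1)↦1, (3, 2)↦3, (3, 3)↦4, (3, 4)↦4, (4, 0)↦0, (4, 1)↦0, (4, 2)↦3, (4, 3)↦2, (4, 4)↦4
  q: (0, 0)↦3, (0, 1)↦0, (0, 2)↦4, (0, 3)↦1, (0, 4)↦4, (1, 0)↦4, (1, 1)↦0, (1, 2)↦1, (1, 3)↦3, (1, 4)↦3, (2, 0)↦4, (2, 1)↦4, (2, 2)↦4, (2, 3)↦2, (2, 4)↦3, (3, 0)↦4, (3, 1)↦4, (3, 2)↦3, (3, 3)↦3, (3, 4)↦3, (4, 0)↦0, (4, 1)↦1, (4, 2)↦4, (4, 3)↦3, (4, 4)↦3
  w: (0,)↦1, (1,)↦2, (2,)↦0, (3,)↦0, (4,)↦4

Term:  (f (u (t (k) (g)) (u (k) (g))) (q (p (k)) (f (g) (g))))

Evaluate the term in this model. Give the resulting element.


value = 4

  k = 1
  g = 3
  (t (k) (g)) = t(1, 3) = 2
  k = 1
  g = 3
  (u (k) (g)) = u(1, 3) = 4
  (u (t (k) (g)) (u (k) (g))) = u(2, 4) = 4
  k = 1
  (p (k)) = p(1,) = 0
  g = 3
  g = 3
  (f (g) (g)) = f(3, 3) = 3
  (q (p (k)) (f (g) (g))) = q(0, 3) = 1
  (f (u (t (k) (g)) (u (k) (g))) (q (p (k)) (f (g) (g)))) = f(4, 1) = 4


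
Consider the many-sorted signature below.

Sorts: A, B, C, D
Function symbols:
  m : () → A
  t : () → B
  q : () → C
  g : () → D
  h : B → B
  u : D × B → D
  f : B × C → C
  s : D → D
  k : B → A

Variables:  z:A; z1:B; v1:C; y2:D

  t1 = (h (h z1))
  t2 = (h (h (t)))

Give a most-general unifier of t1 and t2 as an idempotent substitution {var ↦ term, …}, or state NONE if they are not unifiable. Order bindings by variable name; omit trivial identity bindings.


{z1 ↦ (t)}


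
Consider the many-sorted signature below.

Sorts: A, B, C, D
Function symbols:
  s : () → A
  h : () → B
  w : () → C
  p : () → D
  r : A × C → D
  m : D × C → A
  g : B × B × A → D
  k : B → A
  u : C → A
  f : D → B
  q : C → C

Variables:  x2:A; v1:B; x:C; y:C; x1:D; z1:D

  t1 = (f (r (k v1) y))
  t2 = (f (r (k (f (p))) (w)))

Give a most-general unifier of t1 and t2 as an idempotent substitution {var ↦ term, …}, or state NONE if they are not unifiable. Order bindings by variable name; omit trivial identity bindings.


{v1 ↦ (f (p)), y ↦ (w)}


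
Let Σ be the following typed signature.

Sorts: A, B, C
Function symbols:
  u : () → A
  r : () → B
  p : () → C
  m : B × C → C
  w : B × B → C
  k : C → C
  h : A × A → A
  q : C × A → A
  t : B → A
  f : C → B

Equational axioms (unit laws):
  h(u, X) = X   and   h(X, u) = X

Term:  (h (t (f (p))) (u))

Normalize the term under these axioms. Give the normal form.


normal form = (t (f (p)))

1. (h (t (f (p))) (u))  →  (t (f (p)))


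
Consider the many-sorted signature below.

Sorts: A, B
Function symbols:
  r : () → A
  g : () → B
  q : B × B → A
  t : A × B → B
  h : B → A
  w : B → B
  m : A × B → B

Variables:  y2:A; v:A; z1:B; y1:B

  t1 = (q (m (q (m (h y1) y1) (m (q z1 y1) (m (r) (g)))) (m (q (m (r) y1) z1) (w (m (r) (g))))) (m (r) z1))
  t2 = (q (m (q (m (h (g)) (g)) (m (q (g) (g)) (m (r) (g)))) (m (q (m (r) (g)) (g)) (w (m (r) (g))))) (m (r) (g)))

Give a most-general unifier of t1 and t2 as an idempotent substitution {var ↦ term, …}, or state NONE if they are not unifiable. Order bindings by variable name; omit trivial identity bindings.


{y1 ↦ (g), z1 ↦ (g)}


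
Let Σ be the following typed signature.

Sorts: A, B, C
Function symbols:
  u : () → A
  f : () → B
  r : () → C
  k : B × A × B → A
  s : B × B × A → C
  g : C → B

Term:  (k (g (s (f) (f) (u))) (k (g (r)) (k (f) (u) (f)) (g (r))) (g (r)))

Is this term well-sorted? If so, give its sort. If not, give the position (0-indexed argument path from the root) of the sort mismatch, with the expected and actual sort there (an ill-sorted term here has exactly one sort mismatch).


well-sorted; sort = A

      (f) : B
      (f) : B
      (u) : A
    (s (f) (f) (u)) : C
  (g (s (f) (f) (u))) : B
      (r) : C
    (g (r)) : B
      (f) : B
      (u) : A
      (f) : B
    (k (f) (u) (f)) : A
      (r) : C
    (g (r)) : B
  (k (g (r)) (k (f) (u) (f)) (g (r))) : A
    (r) : C
  (g (r)) : B
(k (g (s (f) (f) (u))) (k (g (r)) (k (f) (u) (f)) (g (r))) (g (r))) : A


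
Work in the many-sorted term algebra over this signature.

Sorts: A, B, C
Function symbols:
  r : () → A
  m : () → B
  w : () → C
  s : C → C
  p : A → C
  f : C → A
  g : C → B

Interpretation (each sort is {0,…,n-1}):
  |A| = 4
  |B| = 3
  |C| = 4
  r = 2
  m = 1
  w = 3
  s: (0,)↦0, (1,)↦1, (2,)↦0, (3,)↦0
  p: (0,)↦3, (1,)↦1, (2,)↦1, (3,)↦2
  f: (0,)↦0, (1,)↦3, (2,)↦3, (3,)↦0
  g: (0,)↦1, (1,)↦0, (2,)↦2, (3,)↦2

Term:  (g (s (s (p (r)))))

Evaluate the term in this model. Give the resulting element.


  r = 2
  (p (r)) = p(2,) = 1
  (s (p (r))) = s(1,) = 1
  (s (s (p (r)))) = s(1,) = 1
  (g (s (s (p (r))))) = g(1,) = 0

value = 0


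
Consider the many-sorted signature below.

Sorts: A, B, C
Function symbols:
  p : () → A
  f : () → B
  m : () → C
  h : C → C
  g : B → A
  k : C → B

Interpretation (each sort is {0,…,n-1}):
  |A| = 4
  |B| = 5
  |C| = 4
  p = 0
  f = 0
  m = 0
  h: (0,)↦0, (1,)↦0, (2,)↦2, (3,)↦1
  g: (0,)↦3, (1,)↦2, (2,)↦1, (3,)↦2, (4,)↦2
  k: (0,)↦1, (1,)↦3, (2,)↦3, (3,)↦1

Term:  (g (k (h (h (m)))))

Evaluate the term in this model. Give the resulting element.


  m = 0
  (h (m)) = h(0,) = 0
  (h (h (m))) = h(0,) = 0
  (k (h (h (m)))) = k(0,) = 1
  (g (k (h (h (m))))) = g(1,) = 2

value = 2


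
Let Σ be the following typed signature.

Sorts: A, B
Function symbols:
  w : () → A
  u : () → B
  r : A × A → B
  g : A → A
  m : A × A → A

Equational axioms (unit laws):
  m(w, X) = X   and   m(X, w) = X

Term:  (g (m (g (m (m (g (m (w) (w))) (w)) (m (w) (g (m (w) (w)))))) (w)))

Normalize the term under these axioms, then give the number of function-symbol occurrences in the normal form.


1. (g (m (g (m (m (g (m (w) (w))) (w)) (m (w) (g (m (w) (w)))))) (w)))  →  (g (g (m (m (g (m (w) (w))) (w)) (m (w) (g (m (w) (w)))))))
2. (g (g (m (m (g (m (w) (w))) (w)) (m (w) (g (m (w) (w)))))))  →  (g (g (m (g (m (w) (w))) (m (w) (g (m (w) (w)))))))
3. (g (g (m (g (m (w) (w))) (m (w) (g (m (w) (w)))))))  →  (g (g (m (g (w)) (m (w) (g (m (w) (w)))))))
4. (g (g (m (g (w)) (m (w) (g (m (w) (w)))))))  →  (g (g (m (g (w)) (g (m (w) (w))))))
5. (g (g (m (g (w)) (g (m (w) (w))))))  →  (g (g (m (g (w)) (g (w)))))
normal form: (g (g (m (g (w)) (g (w)))))

size = 7


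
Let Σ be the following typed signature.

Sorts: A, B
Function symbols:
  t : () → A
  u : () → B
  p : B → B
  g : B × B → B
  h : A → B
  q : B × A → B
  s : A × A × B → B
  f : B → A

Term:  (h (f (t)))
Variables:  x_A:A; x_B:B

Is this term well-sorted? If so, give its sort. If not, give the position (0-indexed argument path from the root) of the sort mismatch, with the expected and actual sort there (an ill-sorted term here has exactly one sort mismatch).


    (t) : A
  (f (t)) : ✗ arg 0 at [0, 0] has sort A, expected B

ill-sorted at position [0, 0]: expected B, got A


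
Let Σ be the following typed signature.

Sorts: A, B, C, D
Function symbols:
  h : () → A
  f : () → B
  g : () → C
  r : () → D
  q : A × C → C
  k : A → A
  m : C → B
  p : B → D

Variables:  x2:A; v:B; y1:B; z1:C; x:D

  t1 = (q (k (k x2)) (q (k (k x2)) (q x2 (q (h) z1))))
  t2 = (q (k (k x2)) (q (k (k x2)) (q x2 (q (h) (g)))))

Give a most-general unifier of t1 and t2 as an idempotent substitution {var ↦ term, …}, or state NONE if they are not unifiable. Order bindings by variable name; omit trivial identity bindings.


{z1 ↦ (g)}


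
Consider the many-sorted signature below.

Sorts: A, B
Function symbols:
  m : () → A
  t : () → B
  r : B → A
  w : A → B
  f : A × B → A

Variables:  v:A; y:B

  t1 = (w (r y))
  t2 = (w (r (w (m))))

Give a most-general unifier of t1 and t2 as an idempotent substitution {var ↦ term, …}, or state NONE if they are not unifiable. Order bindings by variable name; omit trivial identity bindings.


{y ↦ (w (m))}


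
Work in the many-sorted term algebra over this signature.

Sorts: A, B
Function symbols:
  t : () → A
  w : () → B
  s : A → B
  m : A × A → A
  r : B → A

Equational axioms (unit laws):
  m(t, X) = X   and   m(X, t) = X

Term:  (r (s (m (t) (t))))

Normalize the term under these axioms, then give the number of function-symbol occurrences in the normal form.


1. (r (s (m (t) (t))))  →  (r (s (t)))
normal form: (r (s (t)))

size = 3


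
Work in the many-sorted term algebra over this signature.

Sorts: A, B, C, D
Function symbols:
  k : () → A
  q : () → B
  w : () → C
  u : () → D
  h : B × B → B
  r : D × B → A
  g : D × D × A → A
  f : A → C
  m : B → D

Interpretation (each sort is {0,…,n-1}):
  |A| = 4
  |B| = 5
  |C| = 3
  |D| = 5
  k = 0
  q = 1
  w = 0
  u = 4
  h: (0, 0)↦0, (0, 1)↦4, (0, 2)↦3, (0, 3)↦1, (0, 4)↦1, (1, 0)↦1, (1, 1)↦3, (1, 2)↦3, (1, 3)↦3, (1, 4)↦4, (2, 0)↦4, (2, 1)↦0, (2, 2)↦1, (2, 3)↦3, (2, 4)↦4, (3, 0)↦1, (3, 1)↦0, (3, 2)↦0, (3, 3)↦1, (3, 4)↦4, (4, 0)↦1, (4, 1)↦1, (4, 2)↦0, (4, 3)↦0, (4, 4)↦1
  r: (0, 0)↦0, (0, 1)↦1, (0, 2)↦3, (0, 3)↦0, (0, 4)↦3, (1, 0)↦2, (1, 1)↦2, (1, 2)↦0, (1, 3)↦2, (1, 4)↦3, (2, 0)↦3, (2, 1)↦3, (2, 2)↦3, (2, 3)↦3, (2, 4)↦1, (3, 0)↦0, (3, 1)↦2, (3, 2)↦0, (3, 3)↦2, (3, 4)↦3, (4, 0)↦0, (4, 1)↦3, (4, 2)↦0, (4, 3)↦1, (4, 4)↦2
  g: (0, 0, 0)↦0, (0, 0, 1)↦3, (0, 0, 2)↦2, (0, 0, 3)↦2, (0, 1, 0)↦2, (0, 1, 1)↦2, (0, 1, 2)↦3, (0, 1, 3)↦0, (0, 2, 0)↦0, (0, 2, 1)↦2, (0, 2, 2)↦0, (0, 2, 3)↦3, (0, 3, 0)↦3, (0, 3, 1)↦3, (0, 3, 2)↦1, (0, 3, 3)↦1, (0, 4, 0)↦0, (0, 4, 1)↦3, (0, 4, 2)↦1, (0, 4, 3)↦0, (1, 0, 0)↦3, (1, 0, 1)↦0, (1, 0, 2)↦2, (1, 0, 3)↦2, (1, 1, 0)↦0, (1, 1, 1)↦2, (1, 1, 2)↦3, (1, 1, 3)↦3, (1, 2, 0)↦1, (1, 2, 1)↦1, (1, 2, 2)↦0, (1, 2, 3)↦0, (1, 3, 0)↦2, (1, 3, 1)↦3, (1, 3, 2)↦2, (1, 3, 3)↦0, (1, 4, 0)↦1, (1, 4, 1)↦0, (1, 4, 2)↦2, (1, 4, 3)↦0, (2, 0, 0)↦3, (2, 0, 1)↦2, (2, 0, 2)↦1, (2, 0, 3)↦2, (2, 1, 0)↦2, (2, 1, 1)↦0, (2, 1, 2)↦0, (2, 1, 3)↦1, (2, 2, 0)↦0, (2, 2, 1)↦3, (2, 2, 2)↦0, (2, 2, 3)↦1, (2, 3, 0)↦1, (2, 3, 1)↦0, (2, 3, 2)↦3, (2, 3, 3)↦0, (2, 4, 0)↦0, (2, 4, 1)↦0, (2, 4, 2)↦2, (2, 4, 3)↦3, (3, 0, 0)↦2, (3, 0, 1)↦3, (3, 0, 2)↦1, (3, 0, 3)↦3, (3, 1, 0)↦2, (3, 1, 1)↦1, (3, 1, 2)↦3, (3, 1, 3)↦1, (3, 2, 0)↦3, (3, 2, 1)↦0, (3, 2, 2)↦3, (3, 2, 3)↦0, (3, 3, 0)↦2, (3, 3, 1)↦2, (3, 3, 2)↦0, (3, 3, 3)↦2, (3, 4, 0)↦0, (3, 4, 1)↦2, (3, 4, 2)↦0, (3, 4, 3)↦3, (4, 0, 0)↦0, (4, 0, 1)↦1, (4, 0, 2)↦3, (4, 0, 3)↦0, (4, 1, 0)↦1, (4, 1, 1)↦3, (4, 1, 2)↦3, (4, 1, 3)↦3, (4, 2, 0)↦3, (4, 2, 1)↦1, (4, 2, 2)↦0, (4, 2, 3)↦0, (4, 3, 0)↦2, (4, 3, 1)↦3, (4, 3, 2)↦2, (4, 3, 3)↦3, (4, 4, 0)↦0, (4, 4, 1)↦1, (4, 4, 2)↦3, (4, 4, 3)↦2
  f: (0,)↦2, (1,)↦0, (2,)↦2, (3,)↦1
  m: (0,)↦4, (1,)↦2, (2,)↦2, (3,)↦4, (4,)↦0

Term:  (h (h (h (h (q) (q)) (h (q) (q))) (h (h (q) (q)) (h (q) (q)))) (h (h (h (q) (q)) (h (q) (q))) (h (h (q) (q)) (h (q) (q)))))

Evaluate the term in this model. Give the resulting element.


value = 1

  q = 1
  q = 1
  (h (q) (q)) = h(1, 1) = 3
  q = 1
  q = 1
  (h (q) (q)) = h(1, 1) = 3
  (h (h (q) (q)) (h (q) (q))) = h(3, 3) = 1
  q = 1
  q = 1
  (h (q) (q)) = h(1, 1) = 3
  q = 1
  q = 1
  (h (q) (q)) = h(1, 1) = 3
  (h (h (q) (q)) (h (q) (q))) = h(3, 3) = 1
  (h (h (h (q) (q)) (h (q) (q))) (h (h (q) (q)) (h (q) (q)))) = h(1, 1) = 3
  q = 1
  q = 1
  (h (q) (q)) = h(1, 1) = 3
  q = 1
  q = 1
  (h (q) (q)) = h(1, 1) = 3
  (h (h (q) (q)) (h (q) (q))) = h(3, 3) = 1
  q = 1
  q = 1
  (h (q) (q)) = h(1, 1) = 3
  q = 1
  q = 1
  (h (q) (q)) = h(1, 1) = 3
  (h (h (q) (q)) (h (q) (q))) = h(3, 3) = 1
  (h (h (h (q) (q)) (h (q) (q))) (h (h (q) (q)) (h (q) (q)))) = h(1, 1) = 3
  (h (h (h (h (q) (q)) (h (q) (q))) (h (h (q) (q)) (h (q) (q)))) (h (h (h (q) (q)) (h (q) (q))) (h (h (q) (q)) (h (q) (q))))) = h(3, 3) = 1


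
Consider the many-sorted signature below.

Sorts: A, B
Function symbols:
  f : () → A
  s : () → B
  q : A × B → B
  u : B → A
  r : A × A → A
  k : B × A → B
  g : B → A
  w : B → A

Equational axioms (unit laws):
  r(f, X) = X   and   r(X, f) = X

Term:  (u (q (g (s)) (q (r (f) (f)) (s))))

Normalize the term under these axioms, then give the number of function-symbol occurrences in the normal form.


size = 7

1. (u (q (g (s)) (q (r (f) (f)) (s))))  →  (u (q (g (s)) (q (f) (s))))
normal form: (u (q (g (s)) (q (f) (s))))


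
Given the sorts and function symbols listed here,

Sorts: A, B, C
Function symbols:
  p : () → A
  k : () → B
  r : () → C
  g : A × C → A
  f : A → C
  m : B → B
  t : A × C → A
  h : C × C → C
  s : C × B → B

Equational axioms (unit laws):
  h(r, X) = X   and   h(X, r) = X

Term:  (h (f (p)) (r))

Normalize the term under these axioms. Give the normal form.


normal form = (f (p))

1. (h (f (p)) (r))  →  (f (p))


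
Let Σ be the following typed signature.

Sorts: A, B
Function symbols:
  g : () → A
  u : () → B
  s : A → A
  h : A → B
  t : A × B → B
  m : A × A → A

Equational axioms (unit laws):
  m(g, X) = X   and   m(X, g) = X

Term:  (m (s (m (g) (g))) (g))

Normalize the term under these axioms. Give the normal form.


normal form = (s (g))

1. (m (s (m (g) (g))) (g))  →  (s (m (g) (g)))
2. (s (m (g) (g)))  →  (s (g))


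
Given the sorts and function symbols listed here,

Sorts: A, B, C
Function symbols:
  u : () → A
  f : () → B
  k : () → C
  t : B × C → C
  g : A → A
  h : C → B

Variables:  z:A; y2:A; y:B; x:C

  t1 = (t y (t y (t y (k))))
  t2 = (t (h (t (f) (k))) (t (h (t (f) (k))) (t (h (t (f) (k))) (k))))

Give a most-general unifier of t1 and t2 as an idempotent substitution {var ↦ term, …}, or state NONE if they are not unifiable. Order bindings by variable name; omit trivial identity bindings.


{y ↦ (h (t (f) (k)))}


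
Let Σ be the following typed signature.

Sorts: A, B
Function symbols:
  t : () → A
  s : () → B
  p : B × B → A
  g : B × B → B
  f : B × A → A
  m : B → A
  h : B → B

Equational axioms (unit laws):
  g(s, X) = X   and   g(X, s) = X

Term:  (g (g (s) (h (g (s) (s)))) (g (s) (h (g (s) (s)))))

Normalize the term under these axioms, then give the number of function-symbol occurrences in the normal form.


1. (g (g (s) (h (g (s) (s)))) (g (s) (h (g (s) (s)))))  →  (g (h (g (s) (s))) (g (s) (h (g (s) (s)))))
2. (g (h (g (s) (s))) (g (s) (h (g (s) (s)))))  →  (g (h (s)) (g (s) (h (g (s) (s)))))
3. (g (h (s)) (g (s) (h (g (s) (s)))))  →  (g (h (s)) (h (g (s) (s))))
4. (g (h (s)) (h (g (s) (s))))  →  (g (h (s)) (h (s)))
normal form: (g (h (s)) (h (s)))

size = 5


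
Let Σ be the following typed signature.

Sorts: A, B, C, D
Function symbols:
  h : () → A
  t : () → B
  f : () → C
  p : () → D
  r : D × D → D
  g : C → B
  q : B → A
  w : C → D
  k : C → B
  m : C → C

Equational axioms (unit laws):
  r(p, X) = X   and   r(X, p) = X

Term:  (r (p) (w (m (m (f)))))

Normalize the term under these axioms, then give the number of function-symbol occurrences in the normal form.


size = 4

1. (r (p) (w (m (m (f)))))  →  (w (m (m (f))))
normal form: (w (m (m (f))))


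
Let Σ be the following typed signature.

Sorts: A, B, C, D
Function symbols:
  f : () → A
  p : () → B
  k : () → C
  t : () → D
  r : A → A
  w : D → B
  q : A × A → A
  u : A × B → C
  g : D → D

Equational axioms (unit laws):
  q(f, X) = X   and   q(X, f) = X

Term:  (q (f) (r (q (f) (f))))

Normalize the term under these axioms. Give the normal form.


normal form = (r (f))

1. (q (f) (r (q (f) (f))))  →  (r (q (f) (f)))
2. (r (q (f) (f)))  →  (r (f))


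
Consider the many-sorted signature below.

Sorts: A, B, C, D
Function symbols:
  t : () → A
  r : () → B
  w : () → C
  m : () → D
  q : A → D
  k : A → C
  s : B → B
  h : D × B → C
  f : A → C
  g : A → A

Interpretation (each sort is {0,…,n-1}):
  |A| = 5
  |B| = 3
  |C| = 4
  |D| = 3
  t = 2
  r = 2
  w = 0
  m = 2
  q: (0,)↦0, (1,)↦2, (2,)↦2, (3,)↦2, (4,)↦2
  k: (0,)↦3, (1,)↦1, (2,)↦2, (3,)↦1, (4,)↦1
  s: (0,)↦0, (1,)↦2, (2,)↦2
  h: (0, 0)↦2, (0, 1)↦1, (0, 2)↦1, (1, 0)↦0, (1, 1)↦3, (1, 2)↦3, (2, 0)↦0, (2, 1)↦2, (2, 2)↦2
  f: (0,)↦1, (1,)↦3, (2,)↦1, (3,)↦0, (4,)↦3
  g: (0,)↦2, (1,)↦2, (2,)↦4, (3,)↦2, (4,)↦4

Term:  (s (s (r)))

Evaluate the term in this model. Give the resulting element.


  r = 2
  (s (r)) = s(2,) = 2
  (s (s (r))) = s(2,) = 2

value = 2


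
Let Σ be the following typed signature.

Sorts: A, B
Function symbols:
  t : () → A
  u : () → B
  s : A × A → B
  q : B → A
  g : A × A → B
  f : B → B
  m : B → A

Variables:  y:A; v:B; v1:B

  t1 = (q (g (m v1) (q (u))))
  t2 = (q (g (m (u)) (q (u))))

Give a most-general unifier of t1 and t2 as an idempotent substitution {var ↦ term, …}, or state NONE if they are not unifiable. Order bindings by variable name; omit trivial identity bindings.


{v1 ↦ (u)}


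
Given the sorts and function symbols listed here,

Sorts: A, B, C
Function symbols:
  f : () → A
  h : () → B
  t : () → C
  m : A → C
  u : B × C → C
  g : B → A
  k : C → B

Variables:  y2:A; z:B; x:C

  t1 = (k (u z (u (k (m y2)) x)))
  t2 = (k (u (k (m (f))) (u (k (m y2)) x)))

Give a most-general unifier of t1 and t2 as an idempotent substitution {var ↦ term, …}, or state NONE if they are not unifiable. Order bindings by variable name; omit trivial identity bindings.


{z ↦ (k (m (f)))}


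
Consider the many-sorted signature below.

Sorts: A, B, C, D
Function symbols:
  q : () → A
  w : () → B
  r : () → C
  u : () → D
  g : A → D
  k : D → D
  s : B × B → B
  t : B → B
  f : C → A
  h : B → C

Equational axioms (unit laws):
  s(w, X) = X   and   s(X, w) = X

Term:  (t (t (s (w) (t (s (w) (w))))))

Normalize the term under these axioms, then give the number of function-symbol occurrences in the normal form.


1. (t (t (s (w) (t (s (w) (w))))))  →  (t (t (t (s (w) (w)))))
2. (t (t (t (s (w) (w)))))  →  (t (t (t (w))))
normal form: (t (t (t (w))))

size = 4


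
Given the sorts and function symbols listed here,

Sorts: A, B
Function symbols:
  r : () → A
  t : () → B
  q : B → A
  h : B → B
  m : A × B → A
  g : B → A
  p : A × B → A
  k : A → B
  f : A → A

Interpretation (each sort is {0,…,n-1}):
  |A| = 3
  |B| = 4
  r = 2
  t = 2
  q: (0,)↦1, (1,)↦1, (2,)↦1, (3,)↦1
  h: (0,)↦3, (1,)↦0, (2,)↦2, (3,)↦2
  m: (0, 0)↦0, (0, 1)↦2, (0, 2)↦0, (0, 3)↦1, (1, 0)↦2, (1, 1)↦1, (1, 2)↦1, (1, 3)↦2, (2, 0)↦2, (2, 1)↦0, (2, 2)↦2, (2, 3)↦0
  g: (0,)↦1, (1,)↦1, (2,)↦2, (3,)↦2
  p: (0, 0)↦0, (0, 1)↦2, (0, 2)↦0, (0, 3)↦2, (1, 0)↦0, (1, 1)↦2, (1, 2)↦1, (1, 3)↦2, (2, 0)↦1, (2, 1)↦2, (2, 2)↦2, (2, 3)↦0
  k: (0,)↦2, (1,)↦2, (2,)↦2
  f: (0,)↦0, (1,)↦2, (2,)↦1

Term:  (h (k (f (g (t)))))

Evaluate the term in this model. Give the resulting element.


value = 2

  t = 2
  (g (t)) = g(2,) = 2
  (f (g (t))) = f(2,) = 1
  (k (f (g (t)))) = k(1,) = 2
  (h (k (f (g (t))))) = h(2,) = 2


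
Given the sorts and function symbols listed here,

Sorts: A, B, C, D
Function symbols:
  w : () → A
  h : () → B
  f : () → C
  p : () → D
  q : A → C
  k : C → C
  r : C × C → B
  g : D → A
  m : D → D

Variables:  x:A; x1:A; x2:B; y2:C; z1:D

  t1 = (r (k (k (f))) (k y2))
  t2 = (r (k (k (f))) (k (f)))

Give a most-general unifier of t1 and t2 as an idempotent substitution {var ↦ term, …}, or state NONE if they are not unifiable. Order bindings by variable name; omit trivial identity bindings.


{y2 ↦ (f)}


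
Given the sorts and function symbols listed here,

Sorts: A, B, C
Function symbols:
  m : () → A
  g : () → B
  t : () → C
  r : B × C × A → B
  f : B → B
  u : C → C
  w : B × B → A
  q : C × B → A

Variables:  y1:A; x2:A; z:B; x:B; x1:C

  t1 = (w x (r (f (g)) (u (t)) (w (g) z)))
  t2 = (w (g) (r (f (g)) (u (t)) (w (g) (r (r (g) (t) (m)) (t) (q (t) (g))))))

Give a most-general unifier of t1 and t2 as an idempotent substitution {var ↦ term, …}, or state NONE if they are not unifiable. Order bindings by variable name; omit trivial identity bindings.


{x ↦ (g), z ↦ (r (r (g) (t) (m)) (t) (q (t) (g)))}
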